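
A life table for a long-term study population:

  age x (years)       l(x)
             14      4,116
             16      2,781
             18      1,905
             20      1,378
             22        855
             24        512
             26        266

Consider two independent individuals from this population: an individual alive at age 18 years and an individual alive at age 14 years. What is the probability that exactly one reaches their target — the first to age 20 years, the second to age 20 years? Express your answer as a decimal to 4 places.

p₁ = l(20)/l(18) = 1,378/1,905 = 0.723360; p₂ = l(20)/l(14) = 1,378/4,116 = 0.334791.
P(exactly one) = p₁(1−p₂) + (1−p₁)p₂ = 0.481186 + 0.092617 = 0.573802.

0.5738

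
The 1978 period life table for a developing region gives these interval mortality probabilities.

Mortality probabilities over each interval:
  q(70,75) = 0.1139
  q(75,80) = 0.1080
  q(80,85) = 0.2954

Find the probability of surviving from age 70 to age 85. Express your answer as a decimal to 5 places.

P(survive 70→85) = (1 − 0.1139) × (1 − 0.1080) × (1 − 0.2954).
= 0.8861 × 0.8920 × 0.7046 = 0.556917.

0.55692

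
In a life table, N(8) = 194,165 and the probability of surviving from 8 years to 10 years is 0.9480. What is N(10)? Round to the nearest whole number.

184068

N(10) = N(8) × p = 194,165 × 0.9480 = 184068.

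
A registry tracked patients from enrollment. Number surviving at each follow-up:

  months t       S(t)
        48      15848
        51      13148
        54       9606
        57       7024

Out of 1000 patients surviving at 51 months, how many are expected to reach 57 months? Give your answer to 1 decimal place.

The relevant probability is 7024/13148 = 0.534226.
Expected number = 1000 × 0.534226 = 534.2.

534.2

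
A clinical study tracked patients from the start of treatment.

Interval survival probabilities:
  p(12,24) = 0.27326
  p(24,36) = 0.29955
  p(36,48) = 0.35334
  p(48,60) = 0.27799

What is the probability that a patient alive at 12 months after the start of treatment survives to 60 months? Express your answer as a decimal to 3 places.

P(survive 12→60) = 0.27326 × 0.29955 × 0.35334 × 0.27799.
= 0.008040.

0.008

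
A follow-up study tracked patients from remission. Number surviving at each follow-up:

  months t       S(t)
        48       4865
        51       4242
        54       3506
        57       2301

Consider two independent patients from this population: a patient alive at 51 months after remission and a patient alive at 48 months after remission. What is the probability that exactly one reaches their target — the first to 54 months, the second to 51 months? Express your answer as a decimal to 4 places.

0.2571

p₁ = S(54)/S(51) = 3506/4242 = 0.826497; p₂ = S(51)/S(48) = 4242/4865 = 0.871942.
P(exactly one) = p₁(1−p₂) + (1−p₁)p₂ = 0.105840 + 0.151285 = 0.257124.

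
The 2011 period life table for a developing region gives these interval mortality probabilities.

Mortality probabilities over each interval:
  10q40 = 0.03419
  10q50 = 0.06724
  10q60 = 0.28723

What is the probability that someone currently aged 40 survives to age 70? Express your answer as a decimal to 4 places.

0.6421

30p40 = (1 − 0.03419) × (1 − 0.06724) × (1 − 0.28723).
= 0.96581 × 0.93276 × 0.71277 = 0.642112.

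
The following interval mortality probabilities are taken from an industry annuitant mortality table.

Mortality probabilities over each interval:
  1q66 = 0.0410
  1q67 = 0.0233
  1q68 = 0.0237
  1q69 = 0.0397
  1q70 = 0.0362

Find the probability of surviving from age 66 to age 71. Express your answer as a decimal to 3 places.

0.846

Chaining the interval survival probabilities: (1 − 0.0410) × (1 − 0.0233) × (1 − 0.0237) × (1 − 0.0397) × (1 − 0.0362).
= 0.9590 × 0.9767 × 0.9763 × 0.9603 × 0.9638 = 0.846364.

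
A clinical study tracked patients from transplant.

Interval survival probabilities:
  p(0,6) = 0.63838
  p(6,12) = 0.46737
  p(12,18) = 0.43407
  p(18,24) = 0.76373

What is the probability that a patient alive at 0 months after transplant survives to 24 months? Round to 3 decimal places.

0.099

The overall survival probability is 0.63838 × 0.46737 × 0.43407 × 0.76373.
= 0.098910.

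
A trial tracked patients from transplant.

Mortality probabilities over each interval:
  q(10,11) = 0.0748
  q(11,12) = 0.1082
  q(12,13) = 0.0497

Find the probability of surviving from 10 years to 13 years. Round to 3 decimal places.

Survival from 10 to 13 is the product of surviving each interval: (1 − 0.0748) × (1 − 0.1082) × (1 − 0.0497).
= 0.9252 × 0.8918 × 0.9503 = 0.784086.

0.784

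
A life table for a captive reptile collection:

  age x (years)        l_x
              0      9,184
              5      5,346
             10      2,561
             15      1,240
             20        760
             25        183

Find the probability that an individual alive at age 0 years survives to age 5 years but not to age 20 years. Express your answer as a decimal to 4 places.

This is the probability of reaching 5 but not 20, conditional on being alive at 0: (l_5 − l_20) / l_0.
= (5,346 − 760) / 9,184 = 4,586 / 9,184 = 0.499347.

0.4993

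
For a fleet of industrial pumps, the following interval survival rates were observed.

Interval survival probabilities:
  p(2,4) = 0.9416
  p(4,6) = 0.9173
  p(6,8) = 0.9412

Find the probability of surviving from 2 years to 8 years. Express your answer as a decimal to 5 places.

0.81294

Chaining the interval survival probabilities: 0.9416 × 0.9173 × 0.9412.
= 0.812942.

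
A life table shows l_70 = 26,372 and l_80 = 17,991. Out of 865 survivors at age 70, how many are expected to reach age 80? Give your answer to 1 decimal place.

590.1

The relevant probability is 17,991/26,372 = 0.682201.
Expected number = 865 × 0.682201 = 590.1.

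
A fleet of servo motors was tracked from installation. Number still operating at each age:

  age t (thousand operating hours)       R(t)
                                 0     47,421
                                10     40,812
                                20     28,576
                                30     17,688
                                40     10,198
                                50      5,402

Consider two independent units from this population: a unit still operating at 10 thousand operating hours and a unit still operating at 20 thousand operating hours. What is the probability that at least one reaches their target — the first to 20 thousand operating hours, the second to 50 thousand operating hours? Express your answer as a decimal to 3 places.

0.757

p₁ = R(20)/R(10) = 28,576/40,812 = 0.700186; p₂ = R(50)/R(20) = 5,402/28,576 = 0.189040.
P(at least one) = 1 − (1−p₁)(1−p₂) = 1 − 0.299814 × 0.810960 = 0.756863.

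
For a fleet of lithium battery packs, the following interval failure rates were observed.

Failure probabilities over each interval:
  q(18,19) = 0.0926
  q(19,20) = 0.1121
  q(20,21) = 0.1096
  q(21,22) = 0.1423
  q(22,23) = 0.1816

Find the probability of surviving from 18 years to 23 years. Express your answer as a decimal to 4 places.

Survival from 18 to 23 is the product of surviving each interval: (1 − 0.0926) × (1 − 0.1121) × (1 − 0.1096) × (1 − 0.1423) × (1 − 0.1816).
= 0.9074 × 0.8879 × 0.8904 × 0.8577 × 0.8184 = 0.503557.

0.5036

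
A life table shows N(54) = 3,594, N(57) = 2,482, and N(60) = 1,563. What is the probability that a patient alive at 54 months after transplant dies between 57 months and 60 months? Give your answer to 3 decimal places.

0.256

This is the probability of reaching 57 but not 60, conditional on being alive at 54: (N(57) − N(60)) / N(54).
= (2,482 − 1,563) / 3,594 = 919 / 3,594 = 0.255704.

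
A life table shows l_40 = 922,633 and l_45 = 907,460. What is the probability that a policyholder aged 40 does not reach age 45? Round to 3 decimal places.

0.016

P(die before 45 | alive at 40) = 1 − l_45/l_40 = 1 − 907,460/922,633 = (15,173)/922,633 = 0.016445.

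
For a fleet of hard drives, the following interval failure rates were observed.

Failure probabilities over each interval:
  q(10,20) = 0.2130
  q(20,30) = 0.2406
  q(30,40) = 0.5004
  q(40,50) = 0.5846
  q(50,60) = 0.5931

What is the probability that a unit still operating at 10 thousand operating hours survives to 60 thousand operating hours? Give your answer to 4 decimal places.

0.0505

P(survive 10→60) = (1 − 0.2130) × (1 − 0.2406) × (1 − 0.5004) × (1 − 0.5846) × (1 − 0.5931).
= 0.7870 × 0.7594 × 0.4996 × 0.4154 × 0.4069 = 0.050469.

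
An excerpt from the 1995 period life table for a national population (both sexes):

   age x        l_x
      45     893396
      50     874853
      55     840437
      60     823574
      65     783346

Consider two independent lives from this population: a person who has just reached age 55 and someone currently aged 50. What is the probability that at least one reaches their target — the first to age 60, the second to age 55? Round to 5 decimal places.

p₁ = l_60/l_55 = 823574/840437 = 0.979935; p₂ = l_55/l_50 = 840437/874853 = 0.960661.
P(at least one) = 1 − (1−p₁)(1−p₂) = 1 − 0.020065 × 0.039339 = 0.999211.

0.99921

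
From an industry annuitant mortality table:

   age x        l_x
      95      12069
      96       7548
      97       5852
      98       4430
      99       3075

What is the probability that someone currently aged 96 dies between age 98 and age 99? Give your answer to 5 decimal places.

0.17952

We want 2|1q96 = (l_98 − l_99)/l_96.
This is the probability of reaching 98 but not 99, conditional on being alive at 96: (l_98 − l_99) / l_96.
= (4430 − 3075) / 7548 = 1355 / 7548 = 0.179518.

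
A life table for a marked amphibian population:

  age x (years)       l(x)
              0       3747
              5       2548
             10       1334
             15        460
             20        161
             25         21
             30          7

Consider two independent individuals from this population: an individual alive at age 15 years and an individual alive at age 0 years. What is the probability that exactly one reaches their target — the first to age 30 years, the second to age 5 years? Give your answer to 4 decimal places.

p₁ = l(30)/l(15) = 7/460 = 0.015217; p₂ = l(5)/l(0) = 2548/3747 = 0.680011.
P(exactly one) = p₁(1−p₂) + (1−p₁)p₂ = 0.004869 + 0.669663 = 0.674533.

0.6745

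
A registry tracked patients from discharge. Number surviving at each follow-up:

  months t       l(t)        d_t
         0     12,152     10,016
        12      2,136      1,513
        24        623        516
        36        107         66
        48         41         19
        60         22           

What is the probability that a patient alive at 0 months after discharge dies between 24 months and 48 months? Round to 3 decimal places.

0.048

This is the probability of reaching 24 but not 48, conditional on being alive at 0: (l(24) − l(48)) / l(0).
= (623 − 41) / 12,152 = 582 / 12,152 = 0.047893.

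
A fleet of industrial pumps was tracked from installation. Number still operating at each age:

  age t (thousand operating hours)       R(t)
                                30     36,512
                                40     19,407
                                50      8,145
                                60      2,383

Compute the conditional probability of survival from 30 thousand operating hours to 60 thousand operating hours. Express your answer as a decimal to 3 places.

0.065

The conditional survival probability is R(60)/R(30) = 2,383/36,512 = 0.065266.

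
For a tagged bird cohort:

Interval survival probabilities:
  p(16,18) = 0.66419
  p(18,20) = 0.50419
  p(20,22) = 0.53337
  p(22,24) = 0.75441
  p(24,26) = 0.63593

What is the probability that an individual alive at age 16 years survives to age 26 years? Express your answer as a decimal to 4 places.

0.0857

The overall survival probability is 0.66419 × 0.50419 × 0.53337 × 0.75441 × 0.63593.
= 0.085690.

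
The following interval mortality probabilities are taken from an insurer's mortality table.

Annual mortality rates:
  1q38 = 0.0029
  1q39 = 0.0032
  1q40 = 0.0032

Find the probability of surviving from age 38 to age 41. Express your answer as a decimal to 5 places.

0.99073

Survival from 38 to 41 is the product of surviving each interval: (1 − 0.0029) × (1 − 0.0032) × (1 − 0.0032).
= 0.9971 × 0.9968 × 0.9968 = 0.990729.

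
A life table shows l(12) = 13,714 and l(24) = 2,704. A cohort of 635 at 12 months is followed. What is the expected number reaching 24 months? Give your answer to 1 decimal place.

125.2

The relevant probability is 2,704/13,714 = 0.197171.
Expected number = 635 × 0.197171 = 125.2.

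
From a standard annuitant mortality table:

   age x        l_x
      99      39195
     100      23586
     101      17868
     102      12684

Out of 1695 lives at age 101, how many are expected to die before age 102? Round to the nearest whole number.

492

The relevant probability is 1 − 12684/17868 = 0.290128.
Expected number = 1695 × 0.290128 = 492.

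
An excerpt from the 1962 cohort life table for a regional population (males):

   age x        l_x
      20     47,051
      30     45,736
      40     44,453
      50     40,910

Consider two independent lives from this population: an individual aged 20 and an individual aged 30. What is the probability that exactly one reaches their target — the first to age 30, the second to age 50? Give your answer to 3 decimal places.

p₁ = l_30/l_20 = 45,736/47,051 = 0.972052; p₂ = l_50/l_30 = 40,910/45,736 = 0.894481.
P(exactly one) = p₁(1−p₂) + (1−p₁)p₂ = 0.102570 + 0.024999 = 0.127569.

0.128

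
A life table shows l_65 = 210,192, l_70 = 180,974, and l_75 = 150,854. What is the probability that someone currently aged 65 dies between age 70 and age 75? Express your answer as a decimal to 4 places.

We want 5|5q65 = (l_70 − l_75)/l_65.
This is the probability of reaching 70 but not 75, conditional on being alive at 65: (l_70 − l_75) / l_65.
= (180,974 − 150,854) / 210,192 = 30,120 / 210,192 = 0.143298.

0.1433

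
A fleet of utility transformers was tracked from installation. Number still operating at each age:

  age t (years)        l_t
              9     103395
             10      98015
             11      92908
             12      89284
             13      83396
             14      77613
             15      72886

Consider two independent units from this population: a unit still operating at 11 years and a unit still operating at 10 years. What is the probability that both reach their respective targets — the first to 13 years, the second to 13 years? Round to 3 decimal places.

p₁ = l_13/l_11 = 83396/92908 = 0.897619; p₂ = l_13/l_10 = 83396/98015 = 0.850849.
P(both) = p₁ × p₂ = 0.897619 × 0.850849 = 0.763738.

0.764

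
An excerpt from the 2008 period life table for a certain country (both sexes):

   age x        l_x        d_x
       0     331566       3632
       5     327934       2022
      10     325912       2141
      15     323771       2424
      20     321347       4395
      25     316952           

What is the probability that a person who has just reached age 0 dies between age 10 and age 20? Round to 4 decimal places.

We want 10|10q0 = (l_10 − l_20)/l_0.
This is the probability of reaching 10 but not 20, conditional on being alive at 0: (l_10 − l_20) / l_0.
= (325912 − 321347) / 331566 = 4565 / 331566 = 0.013768.

0.0138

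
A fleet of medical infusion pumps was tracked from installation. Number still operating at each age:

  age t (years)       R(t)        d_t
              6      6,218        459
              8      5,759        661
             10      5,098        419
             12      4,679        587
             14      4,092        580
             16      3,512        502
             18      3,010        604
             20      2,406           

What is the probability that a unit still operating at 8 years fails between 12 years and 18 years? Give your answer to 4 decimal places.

0.2898

This is the probability of reaching 12 but not 18, conditional on being operational at 8: (R(12) − R(18)) / R(8).
= (4,679 − 3,010) / 5,759 = 1,669 / 5,759 = 0.289807.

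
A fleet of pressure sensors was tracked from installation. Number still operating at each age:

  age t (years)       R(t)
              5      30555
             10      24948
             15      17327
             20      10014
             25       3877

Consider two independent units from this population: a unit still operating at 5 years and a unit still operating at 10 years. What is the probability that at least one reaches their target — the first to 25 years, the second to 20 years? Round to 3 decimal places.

0.477

p₁ = R(25)/R(5) = 3877/30555 = 0.126886; p₂ = R(20)/R(10) = 10014/24948 = 0.401395.
P(at least one) = 1 − (1−p₁)(1−p₂) = 1 − 0.873114 × 0.598605 = 0.477350.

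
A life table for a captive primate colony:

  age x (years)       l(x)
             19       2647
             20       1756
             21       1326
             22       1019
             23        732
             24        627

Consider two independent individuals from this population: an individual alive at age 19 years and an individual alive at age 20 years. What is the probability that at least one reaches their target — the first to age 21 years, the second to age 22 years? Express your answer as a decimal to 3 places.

0.791

p₁ = l(21)/l(19) = 1326/2647 = 0.500944; p₂ = l(22)/l(20) = 1019/1756 = 0.580296.
P(at least one) = 1 − (1−p₁)(1−p₂) = 1 − 0.499056 × 0.419704 = 0.790544.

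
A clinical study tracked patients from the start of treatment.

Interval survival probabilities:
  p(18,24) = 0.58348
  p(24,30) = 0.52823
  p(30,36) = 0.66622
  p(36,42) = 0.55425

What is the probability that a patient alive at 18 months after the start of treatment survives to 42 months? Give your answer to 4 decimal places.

Chaining the interval survival probabilities: 0.58348 × 0.52823 × 0.66622 × 0.55425.
= 0.113808.

0.1138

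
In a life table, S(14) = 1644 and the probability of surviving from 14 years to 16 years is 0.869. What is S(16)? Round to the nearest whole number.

1429

S(16) = S(14) × p = 1644 × 0.869 = 1429.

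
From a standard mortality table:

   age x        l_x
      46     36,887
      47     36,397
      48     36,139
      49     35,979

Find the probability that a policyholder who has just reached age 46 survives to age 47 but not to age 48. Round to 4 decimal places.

0.0070

This is the probability of reaching 47 but not 48, conditional on being alive at 46: (l_47 − l_48) / l_46.
= (36,397 − 36,139) / 36,887 = 258 / 36,887 = 0.006994.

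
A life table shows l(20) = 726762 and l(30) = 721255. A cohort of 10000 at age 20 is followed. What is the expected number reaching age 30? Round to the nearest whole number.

The relevant probability is 721255/726762 = 0.992423.
Expected number = 10000 × 0.992423 = 9924.

9924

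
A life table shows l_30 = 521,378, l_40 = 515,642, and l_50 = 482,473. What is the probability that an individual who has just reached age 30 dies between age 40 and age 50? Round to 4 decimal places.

0.0636

We want 10|10q30 = (l_40 − l_50)/l_30.
This is the probability of reaching 40 but not 50, conditional on being alive at 30: (l_40 − l_50) / l_30.
= (515,642 − 482,473) / 521,378 = 33,169 / 521,378 = 0.063618.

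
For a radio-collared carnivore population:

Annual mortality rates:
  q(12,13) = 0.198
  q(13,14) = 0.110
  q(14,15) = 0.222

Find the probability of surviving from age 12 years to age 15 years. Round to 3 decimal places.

0.555

The overall survival probability is (1 − 0.198) × (1 − 0.110) × (1 − 0.222).
= 0.802 × 0.890 × 0.778 = 0.555321.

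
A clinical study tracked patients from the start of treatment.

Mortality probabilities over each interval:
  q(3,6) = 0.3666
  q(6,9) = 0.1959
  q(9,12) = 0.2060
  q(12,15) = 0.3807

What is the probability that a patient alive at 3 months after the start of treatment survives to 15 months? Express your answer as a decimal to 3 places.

The overall survival probability is (1 − 0.3666) × (1 − 0.1959) × (1 − 0.2060) × (1 − 0.3807).
= 0.6334 × 0.8041 × 0.7940 × 0.6193 = 0.250443.

0.250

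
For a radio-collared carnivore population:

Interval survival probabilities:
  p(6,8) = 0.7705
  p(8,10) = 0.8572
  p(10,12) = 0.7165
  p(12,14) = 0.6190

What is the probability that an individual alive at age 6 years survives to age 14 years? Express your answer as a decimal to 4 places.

0.2929

P(survive 6→14) = 0.7705 × 0.8572 × 0.7165 × 0.6190.
= 0.292929.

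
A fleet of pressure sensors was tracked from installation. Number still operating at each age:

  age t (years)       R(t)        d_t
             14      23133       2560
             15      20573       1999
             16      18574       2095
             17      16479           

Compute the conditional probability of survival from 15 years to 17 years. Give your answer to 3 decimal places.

0.801

The conditional survival probability is R(17)/R(15) = 16479/20573 = 0.801001.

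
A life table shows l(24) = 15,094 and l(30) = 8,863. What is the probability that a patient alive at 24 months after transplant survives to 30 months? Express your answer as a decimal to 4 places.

0.5872

The conditional survival probability is l(30)/l(24) = 8,863/15,094 = 0.587187.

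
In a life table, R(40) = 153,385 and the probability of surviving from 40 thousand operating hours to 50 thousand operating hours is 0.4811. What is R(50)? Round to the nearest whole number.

73794

R(50) = R(40) × p = 153,385 × 0.4811 = 73794.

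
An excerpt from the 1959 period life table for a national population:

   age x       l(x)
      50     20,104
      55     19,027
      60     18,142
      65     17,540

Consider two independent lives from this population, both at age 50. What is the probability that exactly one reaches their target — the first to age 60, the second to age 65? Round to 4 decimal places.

p₁ = l(60)/l(50) = 18,142/20,104 = 0.902407; p₂ = l(65)/l(50) = 17,540/20,104 = 0.872463.
P(exactly one) = p₁(1−p₂) + (1−p₁)p₂ = 0.115090 + 0.085146 = 0.200237.

0.2002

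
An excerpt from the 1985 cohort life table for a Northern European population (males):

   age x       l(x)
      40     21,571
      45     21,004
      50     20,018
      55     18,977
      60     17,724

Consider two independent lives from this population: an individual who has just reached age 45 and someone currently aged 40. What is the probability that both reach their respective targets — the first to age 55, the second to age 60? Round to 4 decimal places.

0.7424

p₁ = l(55)/l(45) = 18,977/21,004 = 0.903495; p₂ = l(60)/l(40) = 17,724/21,571 = 0.821659.
P(both) = p₁ × p₂ = 0.903495 × 0.821659 = 0.742365.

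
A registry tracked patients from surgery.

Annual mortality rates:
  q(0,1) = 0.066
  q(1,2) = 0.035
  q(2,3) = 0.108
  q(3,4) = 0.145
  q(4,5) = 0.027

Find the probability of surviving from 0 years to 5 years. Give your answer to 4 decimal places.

Survival from 0 to 5 is the product of surviving each interval: (1 − 0.066) × (1 − 0.035) × (1 − 0.108) × (1 − 0.145) × (1 − 0.027).
= 0.934 × 0.965 × 0.892 × 0.855 × 0.973 = 0.668833.

0.6688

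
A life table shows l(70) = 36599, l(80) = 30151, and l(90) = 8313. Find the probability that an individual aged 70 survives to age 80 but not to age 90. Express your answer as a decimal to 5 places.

This is the probability of reaching 80 but not 90, conditional on being alive at 70: (l(80) − l(90)) / l(70).
= (30151 − 8313) / 36599 = 21838 / 36599 = 0.596683.

0.59668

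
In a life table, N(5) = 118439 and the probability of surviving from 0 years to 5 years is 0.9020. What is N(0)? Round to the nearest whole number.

131307

N(0) = N(5) / p = 118439 / 0.9020 = 131307.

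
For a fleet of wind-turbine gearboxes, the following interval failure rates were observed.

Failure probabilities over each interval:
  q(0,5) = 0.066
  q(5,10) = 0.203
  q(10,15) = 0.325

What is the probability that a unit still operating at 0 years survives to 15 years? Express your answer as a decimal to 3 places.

Chaining the interval survival probabilities: (1 − 0.066) × (1 − 0.203) × (1 − 0.325).
= 0.934 × 0.797 × 0.675 = 0.502469.

0.502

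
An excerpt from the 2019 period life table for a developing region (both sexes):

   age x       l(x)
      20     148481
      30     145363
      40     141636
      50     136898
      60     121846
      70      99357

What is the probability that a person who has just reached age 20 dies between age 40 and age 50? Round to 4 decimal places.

This is the probability of reaching 40 but not 50, conditional on being alive at 20: (l(40) − l(50)) / l(20).
= (141636 − 136898) / 148481 = 4738 / 148481 = 0.031910.

0.0319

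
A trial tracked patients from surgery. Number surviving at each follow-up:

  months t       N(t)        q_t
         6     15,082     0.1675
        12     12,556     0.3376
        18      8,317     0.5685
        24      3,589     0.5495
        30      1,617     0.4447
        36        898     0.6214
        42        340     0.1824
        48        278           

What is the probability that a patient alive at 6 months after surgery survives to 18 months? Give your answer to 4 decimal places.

The conditional survival probability is N(18)/N(6) = 8,317/15,082 = 0.551452.

0.5515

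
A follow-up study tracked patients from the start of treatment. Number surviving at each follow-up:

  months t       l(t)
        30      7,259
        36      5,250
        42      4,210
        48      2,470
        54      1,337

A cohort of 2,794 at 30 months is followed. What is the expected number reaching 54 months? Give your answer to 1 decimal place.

The relevant probability is 1,337/7,259 = 0.184185.
Expected number = 2,794 × 0.184185 = 514.6.

514.6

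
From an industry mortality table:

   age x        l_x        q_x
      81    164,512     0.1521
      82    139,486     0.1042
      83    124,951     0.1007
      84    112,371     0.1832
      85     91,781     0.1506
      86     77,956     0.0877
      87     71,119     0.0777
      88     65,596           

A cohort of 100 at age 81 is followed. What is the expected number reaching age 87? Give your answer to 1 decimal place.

43.2

The relevant probability is 71,119/164,512 = 0.432303.
Expected number = 100 × 0.432303 = 43.2.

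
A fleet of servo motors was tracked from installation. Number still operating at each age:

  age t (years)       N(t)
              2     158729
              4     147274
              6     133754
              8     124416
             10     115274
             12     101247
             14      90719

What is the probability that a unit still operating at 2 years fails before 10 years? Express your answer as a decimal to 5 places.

P(fail before 10 | operational at 2) = 1 − N(10)/N(2) = 1 − 115274/158729 = (43455)/158729 = 0.273768.

0.27377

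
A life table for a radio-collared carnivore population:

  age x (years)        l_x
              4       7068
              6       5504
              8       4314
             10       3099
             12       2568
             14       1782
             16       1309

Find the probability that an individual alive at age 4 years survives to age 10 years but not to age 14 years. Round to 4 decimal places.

0.1863

This is the probability of reaching 10 but not 14, conditional on being alive at 4: (l_10 − l_14) / l_4.
= (3099 − 1782) / 7068 = 1317 / 7068 = 0.186333.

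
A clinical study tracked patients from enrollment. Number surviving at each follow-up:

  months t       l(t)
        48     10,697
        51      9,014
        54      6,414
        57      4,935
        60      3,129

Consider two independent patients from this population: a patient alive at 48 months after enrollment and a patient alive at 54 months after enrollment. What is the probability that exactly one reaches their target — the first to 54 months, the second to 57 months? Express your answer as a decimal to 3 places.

p₁ = l(54)/l(48) = 6,414/10,697 = 0.599607; p₂ = l(57)/l(54) = 4,935/6,414 = 0.769411.
P(exactly one) = p₁(1−p₂) + (1−p₁)p₂ = 0.138263 + 0.308067 = 0.446330.

0.446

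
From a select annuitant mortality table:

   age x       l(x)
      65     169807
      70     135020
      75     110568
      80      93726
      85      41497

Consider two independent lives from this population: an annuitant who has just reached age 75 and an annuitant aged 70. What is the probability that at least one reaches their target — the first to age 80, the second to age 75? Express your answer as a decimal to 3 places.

0.972

p₁ = l(80)/l(75) = 93726/110568 = 0.847677; p₂ = l(75)/l(70) = 110568/135020 = 0.818901.
P(at least one) = 1 − (1−p₁)(1−p₂) = 1 − 0.152323 × 0.181099 = 0.972414.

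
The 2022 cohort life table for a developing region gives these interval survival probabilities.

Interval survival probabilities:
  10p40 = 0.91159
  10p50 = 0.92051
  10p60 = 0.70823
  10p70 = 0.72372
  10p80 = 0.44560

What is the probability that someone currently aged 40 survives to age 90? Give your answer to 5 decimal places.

0.19165

Survival from 40 to 90 is the product of surviving each interval: 0.91159 × 0.92051 × 0.70823 × 0.72372 × 0.44560.
= 0.191654.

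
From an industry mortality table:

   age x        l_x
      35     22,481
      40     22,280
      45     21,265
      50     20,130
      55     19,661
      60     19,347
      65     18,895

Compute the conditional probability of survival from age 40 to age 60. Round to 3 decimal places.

0.868

We want 20p40 = l_60/l_40.
The conditional survival probability is l_60/l_40 = 19,347/22,280 = 0.868357.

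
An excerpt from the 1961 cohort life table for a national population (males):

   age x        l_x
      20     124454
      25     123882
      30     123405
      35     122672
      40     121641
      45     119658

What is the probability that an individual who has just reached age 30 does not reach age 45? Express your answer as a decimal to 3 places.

P(die before 45 | alive at 30) = 1 − l_45/l_30 = 1 − 119658/123405 = (3747)/123405 = 0.030363.

0.030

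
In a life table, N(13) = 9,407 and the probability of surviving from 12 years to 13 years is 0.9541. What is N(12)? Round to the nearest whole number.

9860

N(12) = N(13) / p = 9,407 / 0.9541 = 9860.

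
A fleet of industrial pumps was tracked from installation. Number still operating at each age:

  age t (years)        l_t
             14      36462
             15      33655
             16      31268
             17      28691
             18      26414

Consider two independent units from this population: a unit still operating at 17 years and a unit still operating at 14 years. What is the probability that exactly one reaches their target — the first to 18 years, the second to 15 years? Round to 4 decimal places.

0.1441

p₁ = l_18/l_17 = 26414/28691 = 0.920637; p₂ = l_15/l_14 = 33655/36462 = 0.923016.
P(exactly one) = p₁(1−p₂) + (1−p₁)p₂ = 0.070874 + 0.073253 = 0.144128.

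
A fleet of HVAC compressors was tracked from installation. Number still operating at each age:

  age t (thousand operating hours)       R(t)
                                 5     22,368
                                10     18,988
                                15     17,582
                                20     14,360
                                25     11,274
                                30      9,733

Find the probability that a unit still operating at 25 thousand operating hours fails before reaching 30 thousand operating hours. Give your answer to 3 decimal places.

0.137

P(fail before 30 | operational at 25) = 1 − R(30)/R(25) = 1 − 9,733/11,274 = (1,541)/11,274 = 0.136686.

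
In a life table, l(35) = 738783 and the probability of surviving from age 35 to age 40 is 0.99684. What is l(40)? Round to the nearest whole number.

l(40) = l(35) × p = 738783 × 0.99684 = 736448.

736448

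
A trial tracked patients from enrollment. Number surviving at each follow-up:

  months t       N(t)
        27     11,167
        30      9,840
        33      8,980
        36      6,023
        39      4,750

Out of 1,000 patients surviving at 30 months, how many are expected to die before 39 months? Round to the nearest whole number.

The relevant probability is 1 − 4,750/9,840 = 0.517276.
Expected number = 1,000 × 0.517276 = 517.

517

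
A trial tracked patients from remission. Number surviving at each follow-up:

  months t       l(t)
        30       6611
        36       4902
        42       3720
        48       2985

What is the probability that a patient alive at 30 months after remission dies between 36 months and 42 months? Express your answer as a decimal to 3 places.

This is the probability of reaching 36 but not 42, conditional on being alive at 30: (l(36) − l(42)) / l(30).
= (4902 − 3720) / 6611 = 1182 / 6611 = 0.178793.

0.179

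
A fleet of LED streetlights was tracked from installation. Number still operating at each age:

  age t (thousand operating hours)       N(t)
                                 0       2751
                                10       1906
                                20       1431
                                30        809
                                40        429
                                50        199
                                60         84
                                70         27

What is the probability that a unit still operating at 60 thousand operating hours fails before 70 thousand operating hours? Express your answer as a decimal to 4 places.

0.6786

P(fail before 70 | operational at 60) = 1 − N(70)/N(60) = 1 − 27/84 = (57)/84 = 0.678571.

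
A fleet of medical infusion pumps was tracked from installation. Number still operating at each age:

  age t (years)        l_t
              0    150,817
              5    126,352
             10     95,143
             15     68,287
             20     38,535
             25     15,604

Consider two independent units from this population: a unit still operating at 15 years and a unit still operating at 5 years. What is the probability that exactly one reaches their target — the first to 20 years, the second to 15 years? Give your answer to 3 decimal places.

p₁ = l_20/l_15 = 38,535/68,287 = 0.564309; p₂ = l_15/l_5 = 68,287/126,352 = 0.540450.
P(exactly one) = p₁(1−p₂) + (1−p₁)p₂ = 0.259328 + 0.235469 = 0.494797.

0.495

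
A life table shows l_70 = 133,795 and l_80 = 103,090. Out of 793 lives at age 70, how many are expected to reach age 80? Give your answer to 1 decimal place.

The relevant probability is 103,090/133,795 = 0.770507.
Expected number = 793 × 0.770507 = 611.0.

611.0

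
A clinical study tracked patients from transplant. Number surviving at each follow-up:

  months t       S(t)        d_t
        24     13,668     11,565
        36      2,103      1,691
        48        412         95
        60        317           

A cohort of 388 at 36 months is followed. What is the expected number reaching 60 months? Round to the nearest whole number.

58

The relevant probability is 317/2,103 = 0.150737.
Expected number = 388 × 0.150737 = 58.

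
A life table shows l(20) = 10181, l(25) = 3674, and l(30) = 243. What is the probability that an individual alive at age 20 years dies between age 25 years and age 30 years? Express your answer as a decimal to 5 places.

This is the probability of reaching 25 but not 30, conditional on being alive at 20: (l(25) − l(30)) / l(20).
= (3674 − 243) / 10181 = 3431 / 10181 = 0.337000.

0.33700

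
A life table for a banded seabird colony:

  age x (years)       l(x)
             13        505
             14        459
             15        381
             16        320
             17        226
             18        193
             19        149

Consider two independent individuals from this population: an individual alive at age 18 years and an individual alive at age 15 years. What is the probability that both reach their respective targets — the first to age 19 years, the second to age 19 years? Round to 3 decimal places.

p₁ = l(19)/l(18) = 149/193 = 0.772021; p₂ = l(19)/l(15) = 149/381 = 0.391076.
P(both) = p₁ × p₂ = 0.772021 × 0.391076 = 0.301919.

0.302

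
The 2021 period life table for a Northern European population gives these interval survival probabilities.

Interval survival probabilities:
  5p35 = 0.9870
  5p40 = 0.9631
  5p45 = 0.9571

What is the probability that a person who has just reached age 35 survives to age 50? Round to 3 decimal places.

0.910

Survival from 35 to 50 is the product of surviving each interval: 0.9870 × 0.9631 × 0.9571.
= 0.909800.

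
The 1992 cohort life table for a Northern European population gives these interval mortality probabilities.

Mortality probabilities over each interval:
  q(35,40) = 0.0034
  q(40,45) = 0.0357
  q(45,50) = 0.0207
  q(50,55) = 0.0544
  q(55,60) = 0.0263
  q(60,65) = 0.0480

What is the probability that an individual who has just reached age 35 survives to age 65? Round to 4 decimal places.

Survival from 35 to 65 is the product of surviving each interval: (1 − 0.0034) × (1 − 0.0357) × (1 − 0.0207) × (1 − 0.0544) × (1 − 0.0263) × (1 − 0.0480).
= 0.9966 × 0.9643 × 0.9793 × 0.9456 × 0.9737 × 0.9520 = 0.824932.

0.8249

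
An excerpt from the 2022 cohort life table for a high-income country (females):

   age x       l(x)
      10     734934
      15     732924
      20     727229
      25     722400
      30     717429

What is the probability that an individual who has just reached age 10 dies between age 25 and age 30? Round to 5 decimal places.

0.00676

This is the probability of reaching 25 but not 30, conditional on being alive at 10: (l(25) − l(30)) / l(10).
= (722400 − 717429) / 734934 = 4971 / 734934 = 0.006764.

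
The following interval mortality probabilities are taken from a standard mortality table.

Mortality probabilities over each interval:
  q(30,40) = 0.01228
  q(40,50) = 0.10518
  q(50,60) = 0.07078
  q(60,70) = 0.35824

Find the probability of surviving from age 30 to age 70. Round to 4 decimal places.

The overall survival probability is (1 − 0.01228) × (1 − 0.10518) × (1 − 0.07078) × (1 − 0.35824).
= 0.98772 × 0.89482 × 0.92922 × 0.64176 = 0.527061.

0.5271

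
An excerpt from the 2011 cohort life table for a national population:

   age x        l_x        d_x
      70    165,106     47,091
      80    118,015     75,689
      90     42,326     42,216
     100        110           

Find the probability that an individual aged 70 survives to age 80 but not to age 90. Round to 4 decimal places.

We want 10|10q70 = (l_80 − l_90)/l_70.
This is the probability of reaching 80 but not 90, conditional on being alive at 70: (l_80 − l_90) / l_70.
= (118,015 − 42,326) / 165,106 = 75,689 / 165,106 = 0.458427.

0.4584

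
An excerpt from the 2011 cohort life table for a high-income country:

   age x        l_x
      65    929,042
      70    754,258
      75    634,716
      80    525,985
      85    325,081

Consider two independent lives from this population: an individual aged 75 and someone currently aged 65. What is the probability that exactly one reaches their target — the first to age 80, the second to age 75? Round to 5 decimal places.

0.37957

p₁ = l_80/l_75 = 525,985/634,716 = 0.828693; p₂ = l_75/l_65 = 634,716/929,042 = 0.683194.
P(exactly one) = p₁(1−p₂) + (1−p₁)p₂ = 0.262535 + 0.117036 = 0.379571.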